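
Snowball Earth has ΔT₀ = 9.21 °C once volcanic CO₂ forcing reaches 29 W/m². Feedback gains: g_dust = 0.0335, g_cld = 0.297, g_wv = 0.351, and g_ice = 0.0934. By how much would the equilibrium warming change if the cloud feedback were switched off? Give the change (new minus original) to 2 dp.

-23.27 °C

Original: g = 0.7749, ΔT = 9.21/(1−0.7749) = 40.9151 °C.
Without cloud: g' = 0.4779, ΔT' = 9.21/(1−0.4779) = 17.6403 °C.
Change = 17.6403 − 40.9151 = -23.27 °C.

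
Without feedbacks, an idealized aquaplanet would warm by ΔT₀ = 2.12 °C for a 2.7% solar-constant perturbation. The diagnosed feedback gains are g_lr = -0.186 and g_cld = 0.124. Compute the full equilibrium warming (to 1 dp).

2.0 °C

Total gain g = -0.186 + 0.124 = -0.062.
Amplification A = 1/(1 + 0.062) = 0.9416.
ΔT = 2.12 × 0.9416 = 2.0 °C.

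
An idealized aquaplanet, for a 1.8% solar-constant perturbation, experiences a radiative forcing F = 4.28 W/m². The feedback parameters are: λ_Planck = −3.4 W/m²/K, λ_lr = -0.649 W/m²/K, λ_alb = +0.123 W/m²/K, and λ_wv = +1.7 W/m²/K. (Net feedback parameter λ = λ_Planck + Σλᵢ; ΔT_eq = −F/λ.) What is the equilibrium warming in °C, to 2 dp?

Net feedback parameter λ = (−3.4) + (-0.649) + (+0.123) + (+1.7) = -2.226 W/m²/K.
ΔT = −F/λ = −4.28/(-2.226) = 1.92 °C.

1.92 °C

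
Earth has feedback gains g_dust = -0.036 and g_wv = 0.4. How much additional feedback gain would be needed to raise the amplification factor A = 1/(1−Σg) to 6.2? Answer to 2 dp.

0.47

Current total gain = 0.364.
Target gain for A = 6.2: g* = 1 − 1/6.2 = 0.8387.
Additional gain needed = 0.8387 − 0.364 = 0.47.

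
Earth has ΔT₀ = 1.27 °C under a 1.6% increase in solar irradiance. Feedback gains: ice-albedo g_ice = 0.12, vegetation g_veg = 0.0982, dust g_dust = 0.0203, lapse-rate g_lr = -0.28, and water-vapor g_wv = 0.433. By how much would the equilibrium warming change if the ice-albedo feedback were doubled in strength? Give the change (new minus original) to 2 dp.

0.51 °C

Original: g = 0.3915, ΔT = 1.27/(1−0.3915) = 2.0871 °C.
With doubled ice-albedo: g' = 0.5115, ΔT' = 1.27/(1−0.5115) = 2.5998 °C.
Change = 2.5998 − 2.0871 = 0.51 °C.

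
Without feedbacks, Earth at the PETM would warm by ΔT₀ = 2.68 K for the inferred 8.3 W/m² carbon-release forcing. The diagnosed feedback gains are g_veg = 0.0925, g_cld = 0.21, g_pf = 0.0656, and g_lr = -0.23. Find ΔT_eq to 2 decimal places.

Total gain g = 0.0925 + 0.21 + 0.0656 − 0.23 = 0.1381.
Amplification A = 1/(1 − 0.1381) = 1.16.
ΔT = 2.68 × 1.16 = 3.11 K.

3.11 K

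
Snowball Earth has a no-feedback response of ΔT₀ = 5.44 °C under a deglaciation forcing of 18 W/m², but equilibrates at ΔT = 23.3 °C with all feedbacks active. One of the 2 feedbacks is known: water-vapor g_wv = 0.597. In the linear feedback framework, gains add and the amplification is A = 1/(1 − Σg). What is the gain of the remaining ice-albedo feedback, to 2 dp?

0.17

Amplification A = ΔT/ΔT₀ = 23.3/5.44 = 4.283.
Total gain g = 1 − 1/A = 1 − 1/4.283 = 0.7665.
The known gain is 0.597.
g_ice = 0.7665 − 0.597 = 0.17.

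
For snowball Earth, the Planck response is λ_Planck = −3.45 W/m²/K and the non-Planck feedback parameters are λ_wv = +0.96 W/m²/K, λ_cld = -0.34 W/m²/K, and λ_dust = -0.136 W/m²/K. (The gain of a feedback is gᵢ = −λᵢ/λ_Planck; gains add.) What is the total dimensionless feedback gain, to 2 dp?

0.14

Convert to gains: g_wv = 0.96/3.45 = 0.2783; g_cld = -0.34/3.45 = -0.09855; g_dust = -0.136/3.45 = -0.03942.
Total gain g = 0.14033.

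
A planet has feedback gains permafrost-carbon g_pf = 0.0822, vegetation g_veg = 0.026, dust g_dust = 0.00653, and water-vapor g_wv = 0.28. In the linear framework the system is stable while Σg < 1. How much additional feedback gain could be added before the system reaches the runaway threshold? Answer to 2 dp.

Current total gain = 0.0822 + 0.026 + 0.00653 + 0.28 = 0.39473.
Margin to runaway = 1 − 0.39473 = 0.61.

0.61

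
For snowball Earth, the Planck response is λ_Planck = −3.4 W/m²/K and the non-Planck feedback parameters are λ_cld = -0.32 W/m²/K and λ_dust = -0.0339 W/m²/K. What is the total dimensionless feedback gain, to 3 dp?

Convert to gains: g_cld = -0.32/3.4 = -0.09412; g_dust = -0.0339/3.4 = -0.009971.
Total gain g = -0.104091.

-0.104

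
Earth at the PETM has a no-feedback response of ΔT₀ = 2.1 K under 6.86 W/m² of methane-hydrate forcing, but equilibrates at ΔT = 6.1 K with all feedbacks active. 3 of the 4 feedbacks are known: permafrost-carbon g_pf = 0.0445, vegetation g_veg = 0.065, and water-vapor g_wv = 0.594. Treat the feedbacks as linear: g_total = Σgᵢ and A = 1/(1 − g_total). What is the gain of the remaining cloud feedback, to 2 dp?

Amplification A = ΔT/ΔT₀ = 6.1/2.1 = 2.905.
Total gain g = 1 − 1/A = 1 − 1/2.905 = 0.6558.
Known gains sum to 0.0445 + 0.065 + 0.594 = 0.7035.
g_cld = 0.6558 − 0.7035 = -0.05.

-0.05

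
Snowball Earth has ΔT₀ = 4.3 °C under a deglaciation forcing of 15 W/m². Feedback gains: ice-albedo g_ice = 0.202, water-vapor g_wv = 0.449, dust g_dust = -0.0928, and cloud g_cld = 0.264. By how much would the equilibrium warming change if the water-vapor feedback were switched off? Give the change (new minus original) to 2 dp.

-17.32 °C

Original: g = 0.8222, ΔT = 4.3/(1−0.8222) = 24.1845 °C.
Without water-vapor: g' = 0.3732, ΔT' = 4.3/(1−0.3732) = 6.8602 °C.
Change = 6.8602 − 24.1845 = -17.32 °C.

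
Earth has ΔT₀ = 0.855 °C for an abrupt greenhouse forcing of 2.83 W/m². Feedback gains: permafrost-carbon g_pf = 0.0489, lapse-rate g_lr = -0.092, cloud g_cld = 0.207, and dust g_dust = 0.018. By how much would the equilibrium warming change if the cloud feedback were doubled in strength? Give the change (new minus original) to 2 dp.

0.35 °C

Original: g = 0.1819, ΔT = 0.855/(1−0.1819) = 1.0451 °C.
With doubled cloud: g' = 0.3889, ΔT' = 0.855/(1−0.3889) = 1.3991 °C.
Change = 1.3991 − 1.0451 = 0.35 °C.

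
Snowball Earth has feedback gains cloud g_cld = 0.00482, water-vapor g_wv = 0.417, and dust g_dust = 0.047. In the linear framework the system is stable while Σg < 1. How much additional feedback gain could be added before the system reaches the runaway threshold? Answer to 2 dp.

0.53

Current total gain = 0.00482 + 0.417 + 0.047 = 0.46882.
Margin to runaway = 1 − 0.46882 = 0.53.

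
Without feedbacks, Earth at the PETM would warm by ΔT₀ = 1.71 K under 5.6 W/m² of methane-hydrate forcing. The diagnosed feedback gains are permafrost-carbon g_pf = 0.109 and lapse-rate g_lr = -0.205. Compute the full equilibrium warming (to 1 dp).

Total gain g = 0.109 − 0.205 = -0.096.
Amplification A = 1/(1 + 0.096) = 0.9124.
ΔT = 1.71 × 0.9124 = 1.6 K.

1.6 K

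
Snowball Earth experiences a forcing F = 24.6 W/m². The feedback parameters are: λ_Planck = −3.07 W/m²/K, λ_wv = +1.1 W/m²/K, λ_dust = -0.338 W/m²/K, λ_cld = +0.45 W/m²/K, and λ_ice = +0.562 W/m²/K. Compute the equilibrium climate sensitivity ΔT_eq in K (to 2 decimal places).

Net feedback parameter λ = (−3.07) + (+1.1) + (-0.338) + (+0.45) + (+0.562) = -1.296 W/m²/K.
ΔT = −F/λ = −24.6/(-1.296) = 18.98 K.

18.98 K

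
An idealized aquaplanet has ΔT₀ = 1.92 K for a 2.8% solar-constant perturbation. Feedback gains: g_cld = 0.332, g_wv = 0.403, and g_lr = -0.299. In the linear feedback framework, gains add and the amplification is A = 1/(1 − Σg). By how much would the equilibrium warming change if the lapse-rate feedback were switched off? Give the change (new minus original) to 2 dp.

Original: g = 0.436, ΔT = 1.92/(1−0.436) = 3.4043 K.
Without lapse-rate: g' = 0.735, ΔT' = 1.92/(1−0.735) = 7.2453 K.
Change = 7.2453 − 3.4043 = 3.84 K.

3.84 K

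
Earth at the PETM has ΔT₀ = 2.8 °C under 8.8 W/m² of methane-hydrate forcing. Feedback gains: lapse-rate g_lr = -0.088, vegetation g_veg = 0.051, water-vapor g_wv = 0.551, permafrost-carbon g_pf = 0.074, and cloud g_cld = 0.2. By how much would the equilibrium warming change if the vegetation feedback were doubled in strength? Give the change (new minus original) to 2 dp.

4.18 °C

Original: g = 0.788, ΔT = 2.8/(1−0.788) = 13.2075 °C.
With doubled vegetation: g' = 0.839, ΔT' = 2.8/(1−0.839) = 17.3913 °C.
Change = 17.3913 − 13.2075 = 4.18 °C.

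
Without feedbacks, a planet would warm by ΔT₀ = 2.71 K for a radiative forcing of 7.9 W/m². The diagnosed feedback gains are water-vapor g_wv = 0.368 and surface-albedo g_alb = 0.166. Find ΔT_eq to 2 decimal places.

5.82 K

Total gain g = 0.368 + 0.166 = 0.534.
Amplification A = 1/(1 − 0.534) = 2.146.
ΔT = 2.71 × 2.146 = 5.82 K.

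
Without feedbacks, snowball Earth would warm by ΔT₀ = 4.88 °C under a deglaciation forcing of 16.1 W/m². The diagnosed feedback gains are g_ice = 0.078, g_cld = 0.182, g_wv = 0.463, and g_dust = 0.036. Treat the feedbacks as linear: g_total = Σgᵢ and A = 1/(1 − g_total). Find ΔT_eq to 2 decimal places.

Total gain g = 0.078 + 0.182 + 0.463 + 0.036 = 0.759.
Amplification A = 1/(1 − 0.759) = 4.149.
ΔT = 4.88 × 4.149 = 20.25 °C.

20.25 °C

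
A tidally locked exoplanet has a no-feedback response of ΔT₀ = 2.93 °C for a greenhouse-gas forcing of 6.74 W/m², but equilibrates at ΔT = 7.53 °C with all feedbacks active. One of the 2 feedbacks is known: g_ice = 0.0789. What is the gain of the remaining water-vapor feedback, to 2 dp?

Amplification A = ΔT/ΔT₀ = 7.53/2.93 = 2.57.
Total gain g = 1 − 1/A = 1 − 1/2.57 = 0.6109.
The known gain is 0.0789.
g_wv = 0.6109 − 0.0789 = 0.53.

0.53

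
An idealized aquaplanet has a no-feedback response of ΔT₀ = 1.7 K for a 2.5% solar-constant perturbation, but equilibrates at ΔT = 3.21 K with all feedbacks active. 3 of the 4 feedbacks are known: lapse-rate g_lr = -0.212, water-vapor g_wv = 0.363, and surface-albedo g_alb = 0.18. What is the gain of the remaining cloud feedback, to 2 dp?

Amplification A = ΔT/ΔT₀ = 3.21/1.7 = 1.888.
Total gain g = 1 − 1/A = 1 − 1/1.888 = 0.4703.
Known gains sum to -0.212 + 0.363 + 0.18 = 0.331.
g_cld = 0.4703 − 0.331 = 0.14.

0.14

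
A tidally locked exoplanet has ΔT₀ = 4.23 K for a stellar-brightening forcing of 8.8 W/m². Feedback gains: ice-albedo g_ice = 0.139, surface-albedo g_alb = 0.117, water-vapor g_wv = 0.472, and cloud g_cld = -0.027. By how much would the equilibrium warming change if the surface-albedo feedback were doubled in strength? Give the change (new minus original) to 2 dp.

Original: g = 0.701, ΔT = 4.23/(1−0.701) = 14.1472 K.
With doubled surface-albedo: g' = 0.818, ΔT' = 4.23/(1−0.818) = 23.2418 K.
Change = 23.2418 − 14.1472 = 9.09 K.

9.09 K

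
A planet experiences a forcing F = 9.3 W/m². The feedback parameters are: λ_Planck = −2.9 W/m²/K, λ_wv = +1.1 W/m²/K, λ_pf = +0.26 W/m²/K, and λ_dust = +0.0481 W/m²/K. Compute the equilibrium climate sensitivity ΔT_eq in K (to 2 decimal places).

6.23 K

Net feedback parameter λ = (−2.9) + (+1.1) + (+0.26) + (+0.0481) = -1.4919 W/m²/K.
ΔT = −F/λ = −9.3/(-1.4919) = 6.23 K.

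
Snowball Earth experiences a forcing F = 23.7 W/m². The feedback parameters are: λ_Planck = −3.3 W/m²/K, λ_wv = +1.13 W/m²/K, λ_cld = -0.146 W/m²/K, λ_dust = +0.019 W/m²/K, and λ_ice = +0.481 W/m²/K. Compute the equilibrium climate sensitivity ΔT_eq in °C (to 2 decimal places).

Net feedback parameter λ = (−3.3) + (+1.13) + (-0.146) + (+0.019) + (+0.481) = -1.816 W/m²/K.
ΔT = −F/λ = −23.7/(-1.816) = 13.05 °C.

13.05 °C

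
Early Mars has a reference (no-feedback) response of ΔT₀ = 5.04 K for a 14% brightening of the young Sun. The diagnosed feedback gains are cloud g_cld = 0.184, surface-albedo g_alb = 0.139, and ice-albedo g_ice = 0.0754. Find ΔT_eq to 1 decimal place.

8.4 K

Total gain g = 0.184 + 0.139 + 0.0754 = 0.3984.
Amplification A = 1/(1 − 0.3984) = 1.662.
ΔT = 5.04 × 1.662 = 8.4 K.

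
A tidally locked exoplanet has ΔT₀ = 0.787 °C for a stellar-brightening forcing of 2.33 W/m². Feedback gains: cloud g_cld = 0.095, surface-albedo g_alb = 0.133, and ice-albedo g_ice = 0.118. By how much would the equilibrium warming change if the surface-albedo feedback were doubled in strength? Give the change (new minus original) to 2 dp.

0.31 °C

Original: g = 0.346, ΔT = 0.787/(1−0.346) = 1.2034 °C.
With doubled surface-albedo: g' = 0.479, ΔT' = 0.787/(1−0.479) = 1.5106 °C.
Change = 1.5106 − 1.2034 = 0.31 °C.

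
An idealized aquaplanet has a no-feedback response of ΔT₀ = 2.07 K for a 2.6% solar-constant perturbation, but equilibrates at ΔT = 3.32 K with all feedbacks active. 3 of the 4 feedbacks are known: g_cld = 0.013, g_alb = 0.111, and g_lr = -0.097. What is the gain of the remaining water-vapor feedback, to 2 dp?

Amplification A = ΔT/ΔT₀ = 3.32/2.07 = 1.604.
Total gain g = 1 − 1/A = 1 − 1/1.604 = 0.3766.
Known gains sum to 0.013 + 0.111 − 0.097 = 0.027.
g_wv = 0.3766 − 0.027 = 0.35.

0.35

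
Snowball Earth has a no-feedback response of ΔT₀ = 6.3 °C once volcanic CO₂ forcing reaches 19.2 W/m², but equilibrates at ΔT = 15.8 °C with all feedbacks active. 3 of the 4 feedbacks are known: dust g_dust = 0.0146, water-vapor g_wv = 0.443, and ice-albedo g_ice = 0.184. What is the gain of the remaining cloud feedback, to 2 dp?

-0.04

Amplification A = ΔT/ΔT₀ = 15.8/6.3 = 2.508.
Total gain g = 1 − 1/A = 1 − 1/2.508 = 0.6013.
Known gains sum to 0.0146 + 0.443 + 0.184 = 0.6416.
g_cld = 0.6013 − 0.6416 = -0.04.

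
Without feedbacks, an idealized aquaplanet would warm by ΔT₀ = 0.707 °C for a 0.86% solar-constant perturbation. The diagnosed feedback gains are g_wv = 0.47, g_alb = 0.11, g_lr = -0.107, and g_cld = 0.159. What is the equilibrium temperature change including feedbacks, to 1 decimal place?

Total gain g = 0.47 + 0.11 − 0.107 + 0.159 = 0.632.
Amplification A = 1/(1 − 0.632) = 2.717.
ΔT = 0.707 × 2.717 = 1.9 °C.

1.9 °C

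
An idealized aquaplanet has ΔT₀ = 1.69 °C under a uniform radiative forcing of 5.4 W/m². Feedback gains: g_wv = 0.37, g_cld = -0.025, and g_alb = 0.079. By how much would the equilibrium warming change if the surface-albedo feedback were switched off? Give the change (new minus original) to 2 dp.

Original: g = 0.424, ΔT = 1.69/(1−0.424) = 2.9340 °C.
Without surface-albedo: g' = 0.345, ΔT' = 1.69/(1−0.345) = 2.5802 °C.
Change = 2.5802 − 2.9340 = -0.35 °C.

-0.35 °C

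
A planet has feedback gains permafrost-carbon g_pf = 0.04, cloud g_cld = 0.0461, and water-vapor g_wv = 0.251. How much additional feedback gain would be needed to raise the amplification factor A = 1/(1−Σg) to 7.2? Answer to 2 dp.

Current total gain = 0.3371.
Target gain for A = 7.2: g* = 1 − 1/7.2 = 0.8611.
Additional gain needed = 0.8611 − 0.3371 = 0.52.

0.52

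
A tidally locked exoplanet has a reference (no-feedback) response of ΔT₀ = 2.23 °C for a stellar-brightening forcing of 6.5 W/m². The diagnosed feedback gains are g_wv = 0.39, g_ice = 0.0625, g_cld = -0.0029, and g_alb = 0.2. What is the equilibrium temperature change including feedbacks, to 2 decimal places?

6.36 °C

Total gain g = 0.39 + 0.0625 − 0.0029 + 0.2 = 0.6496.
Amplification A = 1/(1 − 0.6496) = 2.854.
ΔT = 2.23 × 2.854 = 6.36 °C.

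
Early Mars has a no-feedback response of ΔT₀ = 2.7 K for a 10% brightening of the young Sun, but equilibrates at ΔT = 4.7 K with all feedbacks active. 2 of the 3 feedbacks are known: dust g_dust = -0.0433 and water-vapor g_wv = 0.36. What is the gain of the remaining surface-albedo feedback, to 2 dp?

Amplification A = ΔT/ΔT₀ = 4.7/2.7 = 1.741.
Total gain g = 1 − 1/A = 1 − 1/1.741 = 0.4256.
Known gains sum to -0.0433 + 0.36 = 0.3167.
g_alb = 0.4256 − 0.3167 = 0.11.

0.11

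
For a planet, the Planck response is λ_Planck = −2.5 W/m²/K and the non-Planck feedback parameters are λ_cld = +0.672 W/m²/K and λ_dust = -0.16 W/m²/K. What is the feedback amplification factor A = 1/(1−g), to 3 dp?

Convert to gains: g_cld = 0.672/2.5 = 0.2688; g_dust = -0.16/2.5 = -0.064.
Total gain g = 0.2048.
A = 1/(1 − 0.2048) = 1.258.

1.258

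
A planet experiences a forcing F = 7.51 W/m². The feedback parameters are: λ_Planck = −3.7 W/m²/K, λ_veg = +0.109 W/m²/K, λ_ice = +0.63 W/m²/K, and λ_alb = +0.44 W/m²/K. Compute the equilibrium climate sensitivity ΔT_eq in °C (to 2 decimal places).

2.98 °C

Net feedback parameter λ = (−3.7) + (+0.109) + (+0.63) + (+0.44) = -2.521 W/m²/K.
ΔT = −F/λ = −7.51/(-2.521) = 2.98 °C.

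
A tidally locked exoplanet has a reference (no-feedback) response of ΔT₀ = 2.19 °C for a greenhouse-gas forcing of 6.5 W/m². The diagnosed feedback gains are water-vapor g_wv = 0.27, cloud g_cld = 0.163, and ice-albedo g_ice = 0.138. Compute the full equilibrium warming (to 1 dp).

Total gain g = 0.27 + 0.163 + 0.138 = 0.571.
Amplification A = 1/(1 − 0.571) = 2.331.
ΔT = 2.19 × 2.331 = 5.1 °C.

5.1 °C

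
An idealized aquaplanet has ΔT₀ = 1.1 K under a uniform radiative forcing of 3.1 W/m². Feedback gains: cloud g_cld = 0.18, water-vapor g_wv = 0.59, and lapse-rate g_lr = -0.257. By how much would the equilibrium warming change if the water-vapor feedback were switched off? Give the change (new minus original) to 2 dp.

-1.24 K

Original: g = 0.513, ΔT = 1.1/(1−0.513) = 2.2587 K.
Without water-vapor: g' = -0.077, ΔT' = 1.1/(1+0.077) = 1.0214 K.
Change = 1.0214 − 2.2587 = -1.24 K.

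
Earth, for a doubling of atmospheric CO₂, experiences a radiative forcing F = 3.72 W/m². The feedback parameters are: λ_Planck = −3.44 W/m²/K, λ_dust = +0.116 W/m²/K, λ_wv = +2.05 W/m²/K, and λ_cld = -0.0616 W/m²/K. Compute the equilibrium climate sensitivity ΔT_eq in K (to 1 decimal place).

2.8 K

Net feedback parameter λ = (−3.44) + (+0.116) + (+2.05) + (-0.0616) = -1.3356 W/m²/K.
ΔT = −F/λ = −3.72/(-1.3356) = 2.8 K.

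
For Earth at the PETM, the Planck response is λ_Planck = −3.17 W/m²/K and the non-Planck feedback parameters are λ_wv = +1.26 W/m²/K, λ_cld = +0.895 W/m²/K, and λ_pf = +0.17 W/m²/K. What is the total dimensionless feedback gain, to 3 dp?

Convert to gains: g_wv = 1.26/3.17 = 0.3975; g_cld = 0.895/3.17 = 0.2823; g_pf = 0.17/3.17 = 0.05363.
Total gain g = 0.73343.

0.733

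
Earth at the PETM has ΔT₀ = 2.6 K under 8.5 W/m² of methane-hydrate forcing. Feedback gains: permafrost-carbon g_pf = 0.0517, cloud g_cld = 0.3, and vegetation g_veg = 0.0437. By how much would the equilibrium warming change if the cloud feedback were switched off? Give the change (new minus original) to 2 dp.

Original: g = 0.3954, ΔT = 2.6/(1−0.3954) = 4.3004 K.
Without cloud: g' = 0.0954, ΔT' = 2.6/(1−0.0954) = 2.8742 K.
Change = 2.8742 − 4.3004 = -1.43 K.

-1.43 K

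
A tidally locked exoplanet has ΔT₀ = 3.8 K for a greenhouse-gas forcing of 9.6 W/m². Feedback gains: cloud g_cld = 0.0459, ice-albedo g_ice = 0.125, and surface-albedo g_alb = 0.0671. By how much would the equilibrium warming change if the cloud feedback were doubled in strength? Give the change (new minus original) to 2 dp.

Original: g = 0.238, ΔT = 3.8/(1−0.238) = 4.9869 K.
With doubled cloud: g' = 0.2839, ΔT' = 3.8/(1−0.2839) = 5.3065 K.
Change = 5.3065 − 4.9869 = 0.32 K.

0.32 K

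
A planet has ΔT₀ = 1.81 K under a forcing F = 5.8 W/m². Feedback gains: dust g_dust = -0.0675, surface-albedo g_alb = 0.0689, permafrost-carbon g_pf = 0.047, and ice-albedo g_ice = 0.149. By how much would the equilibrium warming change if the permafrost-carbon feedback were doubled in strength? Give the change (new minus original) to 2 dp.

Original: g = 0.1974, ΔT = 1.81/(1−0.1974) = 2.2552 K.
With doubled permafrost-carbon: g' = 0.2444, ΔT' = 1.81/(1−0.2444) = 2.3954 K.
Change = 2.3954 − 2.2552 = 0.14 K.

0.14 K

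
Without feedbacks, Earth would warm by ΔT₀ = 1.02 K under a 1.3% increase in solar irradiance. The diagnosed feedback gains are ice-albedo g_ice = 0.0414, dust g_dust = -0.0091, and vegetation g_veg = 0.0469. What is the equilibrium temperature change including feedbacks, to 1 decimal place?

Total gain g = 0.0414 − 0.0091 + 0.0469 = 0.0792.
Amplification A = 1/(1 − 0.0792) = 1.086.
ΔT = 1.02 × 1.086 = 1.1 K.

1.1 K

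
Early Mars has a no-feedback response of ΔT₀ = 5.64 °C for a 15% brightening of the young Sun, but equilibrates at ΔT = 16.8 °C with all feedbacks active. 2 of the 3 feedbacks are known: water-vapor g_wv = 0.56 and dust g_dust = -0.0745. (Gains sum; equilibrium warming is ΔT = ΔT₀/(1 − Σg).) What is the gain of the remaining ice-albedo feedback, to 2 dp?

0.18

Amplification A = ΔT/ΔT₀ = 16.8/5.64 = 2.979.
Total gain g = 1 − 1/A = 1 − 1/2.979 = 0.6643.
Known gains sum to 0.56 − 0.0745 = 0.4855.
g_ice = 0.6643 − 0.4855 = 0.18.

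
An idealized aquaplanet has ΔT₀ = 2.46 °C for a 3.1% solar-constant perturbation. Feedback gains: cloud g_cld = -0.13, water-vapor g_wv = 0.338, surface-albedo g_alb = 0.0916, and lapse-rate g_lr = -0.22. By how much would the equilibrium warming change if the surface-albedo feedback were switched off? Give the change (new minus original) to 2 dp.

Original: g = 0.0796, ΔT = 2.46/(1−0.0796) = 2.6728 °C.
Without surface-albedo: g' = -0.012, ΔT' = 2.46/(1+0.012) = 2.4308 °C.
Change = 2.4308 − 2.6728 = -0.24 °C.

-0.24 °C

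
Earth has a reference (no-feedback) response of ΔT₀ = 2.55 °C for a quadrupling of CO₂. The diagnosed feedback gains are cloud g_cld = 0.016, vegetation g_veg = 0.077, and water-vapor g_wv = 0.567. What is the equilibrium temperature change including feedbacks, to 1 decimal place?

Total gain g = 0.016 + 0.077 + 0.567 = 0.66.
Amplification A = 1/(1 − 0.66) = 2.941.
ΔT = 2.55 × 2.941 = 7.5 °C.

7.5 °C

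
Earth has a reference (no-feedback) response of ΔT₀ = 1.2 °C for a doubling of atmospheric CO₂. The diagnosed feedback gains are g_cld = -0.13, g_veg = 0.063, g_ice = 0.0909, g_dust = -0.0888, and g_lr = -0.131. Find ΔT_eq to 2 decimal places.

Total gain g = -0.13 + 0.063 + 0.0909 − 0.0888 − 0.131 = -0.1959.
Amplification A = 1/(1 + 0.1959) = 0.8362.
ΔT = 1.2 × 0.8362 = 1.00 °C.

1.00 °C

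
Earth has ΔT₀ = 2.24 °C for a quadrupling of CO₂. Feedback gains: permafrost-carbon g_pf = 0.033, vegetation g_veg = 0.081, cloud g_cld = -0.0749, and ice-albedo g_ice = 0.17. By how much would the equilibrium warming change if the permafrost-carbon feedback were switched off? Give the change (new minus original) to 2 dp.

Original: g = 0.2091, ΔT = 2.24/(1−0.2091) = 2.8322 °C.
Without permafrost-carbon: g' = 0.1761, ΔT' = 2.24/(1−0.1761) = 2.7188 °C.
Change = 2.7188 − 2.8322 = -0.11 °C.

-0.11 °C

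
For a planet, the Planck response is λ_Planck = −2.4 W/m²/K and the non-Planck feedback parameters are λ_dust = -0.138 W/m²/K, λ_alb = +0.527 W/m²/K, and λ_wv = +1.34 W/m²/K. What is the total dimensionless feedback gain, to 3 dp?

0.720

Convert to gains: g_dust = -0.138/2.4 = -0.0575; g_alb = 0.527/2.4 = 0.2196; g_wv = 1.34/2.4 = 0.5583.
Total gain g = 0.7204.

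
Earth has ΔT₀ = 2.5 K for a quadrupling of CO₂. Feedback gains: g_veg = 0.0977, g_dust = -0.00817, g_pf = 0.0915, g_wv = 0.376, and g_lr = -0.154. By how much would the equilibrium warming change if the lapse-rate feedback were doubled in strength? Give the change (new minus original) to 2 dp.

-0.86 K

Original: g = 0.40303, ΔT = 2.5/(1−0.40303) = 4.1878 K.
With doubled lapse-rate: g' = 0.24903, ΔT' = 2.5/(1−0.24903) = 3.3290 K.
Change = 3.3290 − 4.1878 = -0.86 K.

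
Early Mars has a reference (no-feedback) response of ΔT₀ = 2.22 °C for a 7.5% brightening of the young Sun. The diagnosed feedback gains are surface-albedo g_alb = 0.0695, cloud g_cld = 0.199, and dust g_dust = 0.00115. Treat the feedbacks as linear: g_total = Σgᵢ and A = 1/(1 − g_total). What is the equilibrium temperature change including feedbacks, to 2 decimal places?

Total gain g = 0.0695 + 0.199 + 0.00115 = 0.26965.
Amplification A = 1/(1 − 0.26965) = 1.369.
ΔT = 2.22 × 1.369 = 3.04 °C.

3.04 °C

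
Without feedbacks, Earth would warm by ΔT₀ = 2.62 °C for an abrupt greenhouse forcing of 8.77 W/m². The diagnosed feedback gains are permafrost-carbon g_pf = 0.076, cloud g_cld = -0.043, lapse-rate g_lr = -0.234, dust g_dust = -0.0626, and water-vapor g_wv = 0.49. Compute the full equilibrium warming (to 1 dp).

Total gain g = 0.076 − 0.043 − 0.234 − 0.0626 + 0.49 = 0.2264.
Amplification A = 1/(1 − 0.2264) = 1.293.
ΔT = 2.62 × 1.293 = 3.4 °C.

3.4 °C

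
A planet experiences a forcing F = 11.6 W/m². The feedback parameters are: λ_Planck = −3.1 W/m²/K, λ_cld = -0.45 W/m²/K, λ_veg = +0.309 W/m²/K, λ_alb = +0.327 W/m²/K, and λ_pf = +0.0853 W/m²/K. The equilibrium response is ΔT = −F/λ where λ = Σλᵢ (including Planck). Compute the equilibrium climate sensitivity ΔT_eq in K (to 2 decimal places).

4.10 K

Net feedback parameter λ = (−3.1) + (-0.45) + (+0.309) + (+0.327) + (+0.0853) = -2.8287 W/m²/K.
ΔT = −F/λ = −11.6/(-2.8287) = 4.10 K.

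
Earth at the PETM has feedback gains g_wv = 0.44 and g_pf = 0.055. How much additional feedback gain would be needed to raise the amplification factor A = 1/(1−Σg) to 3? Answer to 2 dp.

0.17

Current total gain = 0.495.
Target gain for A = 3: g* = 1 − 1/3 = 0.6667.
Additional gain needed = 0.6667 − 0.495 = 0.17.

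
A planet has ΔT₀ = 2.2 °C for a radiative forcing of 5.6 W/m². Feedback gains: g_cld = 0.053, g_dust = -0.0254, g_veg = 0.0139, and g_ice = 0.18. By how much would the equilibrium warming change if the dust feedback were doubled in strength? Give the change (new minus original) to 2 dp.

-0.09 °C

Original: g = 0.2215, ΔT = 2.2/(1−0.2215) = 2.8259 °C.
With doubled dust: g' = 0.1961, ΔT' = 2.2/(1−0.1961) = 2.7367 °C.
Change = 2.7367 − 2.8259 = -0.09 °C.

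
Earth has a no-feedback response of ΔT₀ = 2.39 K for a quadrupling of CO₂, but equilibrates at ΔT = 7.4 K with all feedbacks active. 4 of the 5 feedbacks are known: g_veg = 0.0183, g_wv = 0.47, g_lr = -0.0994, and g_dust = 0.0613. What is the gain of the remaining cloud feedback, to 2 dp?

Amplification A = ΔT/ΔT₀ = 7.4/2.39 = 3.096.
Total gain g = 1 − 1/A = 1 − 1/3.096 = 0.677.
Known gains sum to 0.0183 + 0.47 − 0.0994 + 0.0613 = 0.4502.
g_cld = 0.677 − 0.4502 = 0.23.

0.23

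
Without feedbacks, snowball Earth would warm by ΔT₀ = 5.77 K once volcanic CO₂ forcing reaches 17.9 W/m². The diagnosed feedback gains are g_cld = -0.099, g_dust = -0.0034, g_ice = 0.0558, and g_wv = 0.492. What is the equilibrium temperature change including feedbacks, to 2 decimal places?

10.40 K

Total gain g = -0.099 − 0.0034 + 0.0558 + 0.492 = 0.4454.
Amplification A = 1/(1 − 0.4454) = 1.803.
ΔT = 5.77 × 1.803 = 10.40 K.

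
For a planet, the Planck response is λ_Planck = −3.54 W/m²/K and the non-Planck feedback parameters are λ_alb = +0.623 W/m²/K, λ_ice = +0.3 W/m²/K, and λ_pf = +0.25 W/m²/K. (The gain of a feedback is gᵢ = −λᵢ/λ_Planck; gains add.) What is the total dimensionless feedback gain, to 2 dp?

0.33

Convert to gains: g_alb = 0.623/3.54 = 0.176; g_ice = 0.3/3.54 = 0.08475; g_pf = 0.25/3.54 = 0.07062.
Total gain g = 0.33137.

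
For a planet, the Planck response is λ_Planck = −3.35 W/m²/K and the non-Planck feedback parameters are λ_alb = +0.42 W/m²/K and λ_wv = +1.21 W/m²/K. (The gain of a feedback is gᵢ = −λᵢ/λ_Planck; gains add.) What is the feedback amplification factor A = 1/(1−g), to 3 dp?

Convert to gains: g_alb = 0.42/3.35 = 0.1254; g_wv = 1.21/3.35 = 0.3612.
Total gain g = 0.4866.
A = 1/(1 − 0.4866) = 1.948.

1.948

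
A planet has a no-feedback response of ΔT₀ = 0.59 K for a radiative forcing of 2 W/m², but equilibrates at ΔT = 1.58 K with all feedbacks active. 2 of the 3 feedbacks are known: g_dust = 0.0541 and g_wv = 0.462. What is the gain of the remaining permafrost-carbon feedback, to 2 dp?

Amplification A = ΔT/ΔT₀ = 1.58/0.59 = 2.678.
Total gain g = 1 − 1/A = 1 − 1/2.678 = 0.6266.
Known gains sum to 0.0541 + 0.462 = 0.5161.
g_pf = 0.6266 − 0.5161 = 0.11.

0.11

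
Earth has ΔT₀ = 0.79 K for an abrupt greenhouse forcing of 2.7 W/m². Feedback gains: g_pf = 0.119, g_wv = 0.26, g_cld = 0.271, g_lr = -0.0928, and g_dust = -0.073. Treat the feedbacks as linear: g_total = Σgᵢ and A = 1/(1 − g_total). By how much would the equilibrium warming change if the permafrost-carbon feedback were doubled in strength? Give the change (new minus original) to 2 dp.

Original: g = 0.4842, ΔT = 0.79/(1−0.4842) = 1.5316 K.
With doubled permafrost-carbon: g' = 0.6032, ΔT' = 0.79/(1−0.6032) = 1.9909 K.
Change = 1.9909 − 1.5316 = 0.46 K.

0.46 K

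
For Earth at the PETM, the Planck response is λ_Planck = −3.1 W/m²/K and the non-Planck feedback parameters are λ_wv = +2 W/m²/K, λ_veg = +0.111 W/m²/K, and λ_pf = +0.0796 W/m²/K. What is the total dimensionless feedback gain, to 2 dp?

Convert to gains: g_wv = 2/3.1 = 0.6452; g_veg = 0.111/3.1 = 0.03581; g_pf = 0.0796/3.1 = 0.02568.
Total gain g = 0.70669.

0.71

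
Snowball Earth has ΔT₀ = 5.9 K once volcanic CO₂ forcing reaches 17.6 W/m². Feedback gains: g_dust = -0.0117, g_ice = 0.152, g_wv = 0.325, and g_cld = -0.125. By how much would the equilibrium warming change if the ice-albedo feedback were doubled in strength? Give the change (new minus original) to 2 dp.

Original: g = 0.3403, ΔT = 5.9/(1−0.3403) = 8.9435 K.
With doubled ice-albedo: g' = 0.4923, ΔT' = 5.9/(1−0.4923) = 11.6210 K.
Change = 11.6210 − 8.9435 = 2.68 K.

2.68 K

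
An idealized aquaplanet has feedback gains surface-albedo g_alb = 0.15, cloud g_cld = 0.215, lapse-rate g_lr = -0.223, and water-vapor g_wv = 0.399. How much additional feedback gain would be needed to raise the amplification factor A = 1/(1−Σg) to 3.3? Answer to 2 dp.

Current total gain = 0.541.
Target gain for A = 3.3: g* = 1 − 1/3.3 = 0.697.
Additional gain needed = 0.697 − 0.541 = 0.16.

0.16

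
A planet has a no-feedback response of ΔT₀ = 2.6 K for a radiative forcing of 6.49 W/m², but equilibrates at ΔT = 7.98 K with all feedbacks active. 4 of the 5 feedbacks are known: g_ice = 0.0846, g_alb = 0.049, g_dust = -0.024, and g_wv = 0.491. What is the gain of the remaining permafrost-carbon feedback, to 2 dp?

0.07

Amplification A = ΔT/ΔT₀ = 7.98/2.6 = 3.069.
Total gain g = 1 − 1/A = 1 − 1/3.069 = 0.6742.
Known gains sum to 0.0846 + 0.049 − 0.024 + 0.491 = 0.6006.
g_pf = 0.6742 − 0.6006 = 0.07.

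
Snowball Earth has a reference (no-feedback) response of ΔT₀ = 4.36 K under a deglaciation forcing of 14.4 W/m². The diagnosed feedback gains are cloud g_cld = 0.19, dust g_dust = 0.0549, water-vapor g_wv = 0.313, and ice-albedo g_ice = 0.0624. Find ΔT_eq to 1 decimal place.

Total gain g = 0.19 + 0.0549 + 0.313 + 0.0624 = 0.6203.
Amplification A = 1/(1 − 0.6203) = 2.634.
ΔT = 4.36 × 2.634 = 11.5 K.

11.5 K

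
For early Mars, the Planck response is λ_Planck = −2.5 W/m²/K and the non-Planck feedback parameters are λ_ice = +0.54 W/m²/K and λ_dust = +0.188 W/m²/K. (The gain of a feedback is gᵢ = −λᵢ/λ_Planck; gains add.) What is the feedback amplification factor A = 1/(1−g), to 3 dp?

1.411

Convert to gains: g_ice = 0.54/2.5 = 0.216; g_dust = 0.188/2.5 = 0.0752.
Total gain g = 0.2912.
A = 1/(1 − 0.2912) = 1.411.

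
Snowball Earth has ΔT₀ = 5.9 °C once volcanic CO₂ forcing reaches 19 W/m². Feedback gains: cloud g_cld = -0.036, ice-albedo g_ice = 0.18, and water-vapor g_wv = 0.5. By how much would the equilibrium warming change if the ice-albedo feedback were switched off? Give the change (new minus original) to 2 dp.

Original: g = 0.644, ΔT = 5.9/(1−0.644) = 16.5730 °C.
Without ice-albedo: g' = 0.464, ΔT' = 5.9/(1−0.464) = 11.0075 °C.
Change = 11.0075 − 16.5730 = -5.57 °C.

-5.57 °C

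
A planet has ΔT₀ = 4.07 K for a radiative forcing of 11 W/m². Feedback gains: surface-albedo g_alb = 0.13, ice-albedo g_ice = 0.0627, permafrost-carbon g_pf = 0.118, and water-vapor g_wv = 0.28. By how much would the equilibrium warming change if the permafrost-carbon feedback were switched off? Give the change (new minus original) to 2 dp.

Original: g = 0.5907, ΔT = 4.07/(1−0.5907) = 9.9438 K.
Without permafrost-carbon: g' = 0.4727, ΔT' = 4.07/(1−0.4727) = 7.7186 K.
Change = 7.7186 − 9.9438 = -2.23 K.

-2.23 K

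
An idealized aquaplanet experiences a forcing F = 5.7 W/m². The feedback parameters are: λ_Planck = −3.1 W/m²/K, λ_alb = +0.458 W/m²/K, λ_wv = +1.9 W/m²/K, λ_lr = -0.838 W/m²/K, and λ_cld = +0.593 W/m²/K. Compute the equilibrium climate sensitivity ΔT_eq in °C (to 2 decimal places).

Net feedback parameter λ = (−3.1) + (+0.458) + (+1.9) + (-0.838) + (+0.593) = -0.987 W/m²/K.
ΔT = −F/λ = −5.7/(-0.987) = 5.78 °C.

5.78 °C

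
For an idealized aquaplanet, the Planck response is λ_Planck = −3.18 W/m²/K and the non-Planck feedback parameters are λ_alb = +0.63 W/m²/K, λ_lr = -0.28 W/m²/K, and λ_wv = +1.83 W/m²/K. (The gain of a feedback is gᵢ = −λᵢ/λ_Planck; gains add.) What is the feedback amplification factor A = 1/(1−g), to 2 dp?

Convert to gains: g_alb = 0.63/3.18 = 0.1981; g_lr = -0.28/3.18 = -0.08805; g_wv = 1.83/3.18 = 0.5755.
Total gain g = 0.68555.
A = 1/(1 − 0.68555) = 3.18.

3.18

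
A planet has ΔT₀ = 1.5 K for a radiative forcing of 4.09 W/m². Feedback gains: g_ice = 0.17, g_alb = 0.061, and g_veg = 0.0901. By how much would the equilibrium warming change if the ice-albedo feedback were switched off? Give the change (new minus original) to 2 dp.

Original: g = 0.3211, ΔT = 1.5/(1−0.3211) = 2.2095 K.
Without ice-albedo: g' = 0.1511, ΔT' = 1.5/(1−0.1511) = 1.7670 K.
Change = 1.7670 − 2.2095 = -0.44 K.

-0.44 K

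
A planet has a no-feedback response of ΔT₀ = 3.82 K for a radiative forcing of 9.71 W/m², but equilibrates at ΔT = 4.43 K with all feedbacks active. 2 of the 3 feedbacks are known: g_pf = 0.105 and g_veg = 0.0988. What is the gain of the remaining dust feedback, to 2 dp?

Amplification A = ΔT/ΔT₀ = 4.43/3.82 = 1.16.
Total gain g = 1 − 1/A = 1 − 1/1.16 = 0.1379.
Known gains sum to 0.105 + 0.0988 = 0.2038.
g_dust = 0.1379 − 0.2038 = -0.07.

-0.07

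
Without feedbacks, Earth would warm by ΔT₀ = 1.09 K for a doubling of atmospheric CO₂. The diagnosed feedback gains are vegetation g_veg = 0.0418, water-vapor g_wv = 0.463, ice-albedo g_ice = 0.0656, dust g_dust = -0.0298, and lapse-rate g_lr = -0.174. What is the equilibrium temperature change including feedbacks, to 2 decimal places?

1.72 K

Total gain g = 0.0418 + 0.463 + 0.0656 − 0.0298 − 0.174 = 0.3666.
Amplification A = 1/(1 − 0.3666) = 1.579.
ΔT = 1.09 × 1.579 = 1.72 K.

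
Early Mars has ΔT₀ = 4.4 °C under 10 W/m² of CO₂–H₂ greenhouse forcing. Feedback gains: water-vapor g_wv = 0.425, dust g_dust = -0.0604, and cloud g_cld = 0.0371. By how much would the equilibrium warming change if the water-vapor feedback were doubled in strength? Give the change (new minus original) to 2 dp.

18.04 °C

Original: g = 0.4017, ΔT = 4.4/(1−0.4017) = 7.3542 °C.
With doubled water-vapor: g' = 0.8267, ΔT' = 4.4/(1−0.8267) = 25.3895 °C.
Change = 25.3895 − 7.3542 = 18.04 °C.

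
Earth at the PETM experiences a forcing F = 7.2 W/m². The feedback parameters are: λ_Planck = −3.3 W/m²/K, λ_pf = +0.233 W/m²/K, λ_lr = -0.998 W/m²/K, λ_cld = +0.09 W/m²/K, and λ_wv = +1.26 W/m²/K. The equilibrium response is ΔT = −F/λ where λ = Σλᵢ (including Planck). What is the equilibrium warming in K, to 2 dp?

2.65 K

Net feedback parameter λ = (−3.3) + (+0.233) + (-0.998) + (+0.09) + (+1.26) = -2.715 W/m²/K.
ΔT = −F/λ = −7.2/(-2.715) = 2.65 K.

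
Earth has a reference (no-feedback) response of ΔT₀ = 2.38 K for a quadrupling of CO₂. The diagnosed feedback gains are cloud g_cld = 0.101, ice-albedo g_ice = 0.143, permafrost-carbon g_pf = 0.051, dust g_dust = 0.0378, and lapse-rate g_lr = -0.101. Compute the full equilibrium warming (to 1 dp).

Total gain g = 0.101 + 0.143 + 0.051 + 0.0378 − 0.101 = 0.2318.
Amplification A = 1/(1 − 0.2318) = 1.302.
ΔT = 2.38 × 1.302 = 3.1 K.

3.1 K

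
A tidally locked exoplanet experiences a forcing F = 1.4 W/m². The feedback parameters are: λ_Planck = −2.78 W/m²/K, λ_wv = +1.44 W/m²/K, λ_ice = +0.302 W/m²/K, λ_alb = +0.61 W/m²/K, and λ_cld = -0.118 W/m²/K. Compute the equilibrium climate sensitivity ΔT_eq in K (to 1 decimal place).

2.6 K

Net feedback parameter λ = (−2.78) + (+1.44) + (+0.302) + (+0.61) + (-0.118) = -0.546 W/m²/K.
ΔT = −F/λ = −1.4/(-0.546) = 2.6 K.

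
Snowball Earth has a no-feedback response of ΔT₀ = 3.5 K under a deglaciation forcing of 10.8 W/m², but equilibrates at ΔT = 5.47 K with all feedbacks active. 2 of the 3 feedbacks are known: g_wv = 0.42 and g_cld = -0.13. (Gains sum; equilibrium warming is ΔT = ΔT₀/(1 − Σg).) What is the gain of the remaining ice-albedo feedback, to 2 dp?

Amplification A = ΔT/ΔT₀ = 5.47/3.5 = 1.563.
Total gain g = 1 − 1/A = 1 − 1/1.563 = 0.3602.
Known gains sum to 0.42 − 0.13 = 0.29.
g_ice = 0.3602 − 0.29 = 0.07.

0.07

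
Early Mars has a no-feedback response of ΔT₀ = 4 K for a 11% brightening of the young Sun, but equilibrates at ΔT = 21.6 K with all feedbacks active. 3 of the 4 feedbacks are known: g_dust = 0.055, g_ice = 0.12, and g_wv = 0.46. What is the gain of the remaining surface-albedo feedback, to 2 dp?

Amplification A = ΔT/ΔT₀ = 21.6/4 = 5.4.
Total gain g = 1 − 1/A = 1 − 1/5.4 = 0.8148.
Known gains sum to 0.055 + 0.12 + 0.46 = 0.635.
g_alb = 0.8148 − 0.635 = 0.18.

0.18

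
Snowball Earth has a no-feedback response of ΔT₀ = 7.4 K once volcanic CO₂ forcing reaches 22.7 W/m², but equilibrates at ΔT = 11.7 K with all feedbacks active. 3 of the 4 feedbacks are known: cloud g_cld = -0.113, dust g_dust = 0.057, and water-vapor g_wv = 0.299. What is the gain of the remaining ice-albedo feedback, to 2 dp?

0.12

Amplification A = ΔT/ΔT₀ = 11.7/7.4 = 1.581.
Total gain g = 1 − 1/A = 1 − 1/1.581 = 0.3675.
Known gains sum to -0.113 + 0.057 + 0.299 = 0.243.
g_ice = 0.3675 − 0.243 = 0.12.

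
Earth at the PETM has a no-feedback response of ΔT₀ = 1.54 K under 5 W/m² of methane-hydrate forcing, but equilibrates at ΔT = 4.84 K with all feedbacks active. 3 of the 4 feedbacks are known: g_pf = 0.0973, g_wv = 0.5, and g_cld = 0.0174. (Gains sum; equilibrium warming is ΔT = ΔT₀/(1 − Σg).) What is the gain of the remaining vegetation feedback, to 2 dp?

Amplification A = ΔT/ΔT₀ = 4.84/1.54 = 3.143.
Total gain g = 1 − 1/A = 1 − 1/3.143 = 0.6818.
Known gains sum to 0.0973 + 0.5 + 0.0174 = 0.6147.
g_veg = 0.6818 − 0.6147 = 0.07.

0.07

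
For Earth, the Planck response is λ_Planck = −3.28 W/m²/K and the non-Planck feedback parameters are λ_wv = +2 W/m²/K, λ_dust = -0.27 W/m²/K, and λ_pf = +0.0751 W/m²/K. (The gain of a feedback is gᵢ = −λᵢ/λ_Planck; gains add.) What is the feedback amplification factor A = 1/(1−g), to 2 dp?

Convert to gains: g_wv = 2/3.28 = 0.6098; g_dust = -0.27/3.28 = -0.08232; g_pf = 0.0751/3.28 = 0.0229.
Total gain g = 0.55038.
A = 1/(1 − 0.55038) = 2.22.

2.22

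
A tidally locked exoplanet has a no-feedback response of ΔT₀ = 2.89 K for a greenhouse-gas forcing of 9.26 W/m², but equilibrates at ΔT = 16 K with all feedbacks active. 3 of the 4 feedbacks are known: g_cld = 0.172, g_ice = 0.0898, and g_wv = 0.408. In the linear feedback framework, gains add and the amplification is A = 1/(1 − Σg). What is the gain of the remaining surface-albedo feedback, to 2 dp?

0.15

Amplification A = ΔT/ΔT₀ = 16/2.89 = 5.536.
Total gain g = 1 − 1/A = 1 − 1/5.536 = 0.8194.
Known gains sum to 0.172 + 0.0898 + 0.408 = 0.6698.
g_alb = 0.8194 − 0.6698 = 0.15.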